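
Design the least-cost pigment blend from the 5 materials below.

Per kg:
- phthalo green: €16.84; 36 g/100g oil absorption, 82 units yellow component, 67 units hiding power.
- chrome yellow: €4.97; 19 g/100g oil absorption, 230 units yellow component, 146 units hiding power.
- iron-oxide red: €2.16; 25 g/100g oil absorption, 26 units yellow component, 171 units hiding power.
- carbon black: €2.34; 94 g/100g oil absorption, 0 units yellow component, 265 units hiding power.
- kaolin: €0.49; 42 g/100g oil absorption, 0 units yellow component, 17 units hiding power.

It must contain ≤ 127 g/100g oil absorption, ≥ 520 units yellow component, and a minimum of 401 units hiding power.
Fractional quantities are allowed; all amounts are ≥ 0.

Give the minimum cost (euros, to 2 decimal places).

€11.86

Let x1 = kg of phthalo green, x2 = kg of chrome yellow, x3 = kg of iron-oxide red, x4 = kg of carbon black, x5 = kg of kaolin.
min 16.84x1 + 4.97x2 + 2.16x3 + 2.34x4 + 0.49x5 s.t.:
  36x1 + 19x2 + 25x3 + 94x4 + 42x5 ≤ 127   (oil absorption)
  82x1 + 230x2 + 26x3 ≥ 520   (yellow component)
  67x1 + 146x2 + 171x3 + 265x4 + 17x5 ≥ 401   (hiding power)
  x1, x2, x3, x4, x5 ≥ 0.
The optimal basis is {chrome yellow, carbon black}; phthalo green, iron-oxide red, kaolin drop out. Binding constraints: yellow component and hiding power.
That vertex is x2 = 2.261, x4 = 0.2676.
Objective = 4.97·2.261 + 2.34·0.2676 = 11.8634.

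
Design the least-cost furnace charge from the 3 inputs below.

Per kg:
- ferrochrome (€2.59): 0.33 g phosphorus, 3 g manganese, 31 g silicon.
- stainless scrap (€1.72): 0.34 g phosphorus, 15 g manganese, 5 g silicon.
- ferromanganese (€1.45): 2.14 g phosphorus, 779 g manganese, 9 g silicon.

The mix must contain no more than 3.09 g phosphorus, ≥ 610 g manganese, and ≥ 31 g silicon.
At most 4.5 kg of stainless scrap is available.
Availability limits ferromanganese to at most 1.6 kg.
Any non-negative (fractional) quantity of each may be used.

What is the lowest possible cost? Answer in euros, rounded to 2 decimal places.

Set it up as a linear program. Let x1 = kg of ferrochrome, x2 = kg of stainless scrap, x3 = kg of ferromanganese.
Minimise 2.59x1 + 1.72x2 + 1.45x3 with:
  0.33x1 + 0.34x2 + 2.14x3 ≤ 3.09   (phosphorus)
  3x1 + 15x2 + 779x3 ≥ 610   (manganese)
  31x1 + 5x2 + 9x3 ≥ 31   (silicon)
  x2 ≤ 4.5
  x3 ≤ 1.6
  x1, x2, x3 ≥ 0.
The cheapest feasible vertex uses only ferrochrome, ferromanganese; stainless scrap is not used. There the manganese and silicon constraints are tight.
So ferrochrome = 0.7735 kg, ferromanganese = 0.7801 kg.
Total cost: 2.59·0.7735 + 1.45·0.7801 = 3.1345.

€3.13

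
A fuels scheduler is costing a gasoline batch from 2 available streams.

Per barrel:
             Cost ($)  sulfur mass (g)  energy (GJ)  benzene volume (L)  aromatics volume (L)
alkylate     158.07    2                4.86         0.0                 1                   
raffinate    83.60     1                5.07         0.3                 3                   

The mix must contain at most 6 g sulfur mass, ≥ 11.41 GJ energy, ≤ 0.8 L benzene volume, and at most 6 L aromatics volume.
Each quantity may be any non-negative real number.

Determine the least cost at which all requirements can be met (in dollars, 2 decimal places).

$219.36

This is a linear program. Let x1 = barrels of alkylate, x2 = barrels of raffinate.
Minimise 158.07x1 + 83.6x2 subject to:
  2x1 + 1x2 ≤ 6   (sulfur mass)
  4.86x1 + 5.07x2 ≥ 11.41   (energy)
  0.3x2 ≤ 0.8   (benzene volume)
  1x1 + 3x2 ≤ 6   (aromatics volume)
  x1, x2 ≥ 0.
Both inputs are positive at the optimum. The energy and aromatics volume requirements are met with equality.
That vertex is x1 = 0.400631, x2 = 1.86646.
Objective = 158.07·0.400631 + 83.6·1.86646 = 219.3638.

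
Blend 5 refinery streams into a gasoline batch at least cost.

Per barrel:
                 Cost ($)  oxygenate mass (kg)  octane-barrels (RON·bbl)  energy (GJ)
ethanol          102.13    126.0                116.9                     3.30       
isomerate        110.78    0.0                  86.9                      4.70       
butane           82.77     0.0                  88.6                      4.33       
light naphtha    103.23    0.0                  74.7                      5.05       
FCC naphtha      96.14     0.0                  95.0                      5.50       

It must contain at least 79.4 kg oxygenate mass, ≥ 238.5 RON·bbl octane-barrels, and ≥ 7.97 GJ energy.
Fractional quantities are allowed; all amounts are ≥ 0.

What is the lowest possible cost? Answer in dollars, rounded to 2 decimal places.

$212.00

Let x1 = barrels of ethanol, x2 = barrels of isomerate, x3 = barrels of butane, x4 = barrels of light naphtha, x5 = barrels of FCC naphtha.
Minimize 102.13x1 + 110.78x2 + 82.77x3 + 103.23x4 + 96.14x5 subject to:
  126x1 ≥ 79.4   (oxygenate mass)
  116.9x1 + 86.9x2 + 88.6x3 + 74.7x4 + 95x5 ≥ 238.5   (octane-barrels)
  3.3x1 + 4.7x2 + 4.33x3 + 5.05x4 + 5.5x5 ≥ 7.97   (energy)
  x1, x2, x3, x4, x5 ≥ 0.
The optimal basis is {ethanol, butane}; isomerate, light naphtha, FCC naphtha drop out. Binding constraints: octane-barrels and energy.
That vertex is x1 = 1.527444, x3 = 0.6765436.
Cost = 102.13·1.527444 + 82.77·0.6765436 = 211.9954.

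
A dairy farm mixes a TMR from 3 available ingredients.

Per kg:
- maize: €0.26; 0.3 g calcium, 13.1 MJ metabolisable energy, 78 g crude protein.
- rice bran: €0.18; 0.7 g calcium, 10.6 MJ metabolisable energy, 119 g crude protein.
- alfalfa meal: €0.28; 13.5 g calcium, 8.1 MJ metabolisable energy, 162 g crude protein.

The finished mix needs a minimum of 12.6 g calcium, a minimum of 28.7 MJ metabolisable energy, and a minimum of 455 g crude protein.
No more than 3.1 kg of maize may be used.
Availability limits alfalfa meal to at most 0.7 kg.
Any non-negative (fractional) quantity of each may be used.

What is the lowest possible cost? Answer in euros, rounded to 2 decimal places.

€1.01

Let x1 = kg of maize, x2 = kg of rice bran, x3 = kg of alfalfa meal.
Minimize 0.26x1 + 0.18x2 + 0.28x3 subject to:
  0.3x1 + 0.7x2 + 13.5x3 ≥ 12.6   (calcium)
  13.1x1 + 10.6x2 + 8.1x3 ≥ 28.7   (metabolisable energy)
  78x1 + 119x2 + 162x3 ≥ 455   (crude protein)
  x1 ≤ 3.1
  x3 ≤ 0.7
  x1, x2, x3 ≥ 0.
The cheapest feasible vertex uses only rice bran, alfalfa meal; maize is not used. Binding constraints: calcium and the alfalfa meal cap.
Optimal quantities: rice bran = 4.5 kg, alfalfa meal = 0.7 kg.
Objective = 0.18·4.5 + 0.28·0.7 = 1.0060.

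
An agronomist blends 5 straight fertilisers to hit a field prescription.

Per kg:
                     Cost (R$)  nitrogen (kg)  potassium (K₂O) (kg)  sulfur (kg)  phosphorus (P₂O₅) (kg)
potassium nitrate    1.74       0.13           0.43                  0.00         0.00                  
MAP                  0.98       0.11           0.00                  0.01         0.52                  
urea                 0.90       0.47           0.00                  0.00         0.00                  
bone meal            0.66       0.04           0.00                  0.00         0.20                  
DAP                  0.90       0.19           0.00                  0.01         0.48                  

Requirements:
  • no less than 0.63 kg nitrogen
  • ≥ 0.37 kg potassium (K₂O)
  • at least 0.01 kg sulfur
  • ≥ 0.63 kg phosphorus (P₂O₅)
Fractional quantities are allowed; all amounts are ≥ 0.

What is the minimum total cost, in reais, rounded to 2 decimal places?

Treat it as an LP. Let x1 = kg of potassium nitrate, x2 = kg of MAP, x3 = kg of urea, x4 = kg of bone meal, x5 = kg of DAP.
Minimize 1.74x1 + 0.98x2 + 0.9x3 + 0.66x4 + 0.9x5 subject to:
  0.13x1 + 0.11x2 + 0.47x3 + 0.04x4 + 0.19x5 ≥ 0.63   (nitrogen)
  0.43x1 ≥ 0.37   (potassium (K₂O))
  0.01x2 + 0.01x5 ≥ 0.01   (sulfur)
  0.52x2 + 0.2x4 + 0.48x5 ≥ 0.63   (phosphorus (P₂O₅))
  x1, x2, x3, x4, x5 ≥ 0.
The optimal basis is {potassium nitrate, urea, DAP}; MAP, bone meal drop out. The nitrogen, potassium (K₂O), phosphorus (P₂O₅) requirements are met with equality.
So potassium nitrate = 0.8605 kg, urea = 0.5718 kg, DAP = 1.312 kg.
Total cost: 1.74·0.8605 + 0.9·0.5718 + 0.9·1.312 = 3.1927.

R$3.19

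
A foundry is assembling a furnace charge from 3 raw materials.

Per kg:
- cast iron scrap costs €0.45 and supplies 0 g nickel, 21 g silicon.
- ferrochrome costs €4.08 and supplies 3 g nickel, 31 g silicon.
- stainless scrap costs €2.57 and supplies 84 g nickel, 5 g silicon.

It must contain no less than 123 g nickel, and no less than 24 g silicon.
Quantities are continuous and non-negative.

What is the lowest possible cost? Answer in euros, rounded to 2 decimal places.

Set it up as a linear program. Let x1 = kg of cast iron scrap, x2 = kg of ferrochrome, x3 = kg of stainless scrap.
Minimise 0.45x1 + 4.08x2 + 2.57x3 subject to:
  3x2 + 84x3 ≥ 123   (nickel)
  21x1 + 31x2 + 5x3 ≥ 24   (silicon)
  x1, x2, x3 ≥ 0.
At the optimum only cast iron scrap, stainless scrap are positive (ferrochrome = 0). The nickel and silicon requirements are met with equality.
Optimal quantities: cast iron scrap = 0.7942 kg, stainless scrap = 1.464 kg.
Hence cost = 0.45·0.7942 + 2.57·1.464 = €4.1199.

€4.12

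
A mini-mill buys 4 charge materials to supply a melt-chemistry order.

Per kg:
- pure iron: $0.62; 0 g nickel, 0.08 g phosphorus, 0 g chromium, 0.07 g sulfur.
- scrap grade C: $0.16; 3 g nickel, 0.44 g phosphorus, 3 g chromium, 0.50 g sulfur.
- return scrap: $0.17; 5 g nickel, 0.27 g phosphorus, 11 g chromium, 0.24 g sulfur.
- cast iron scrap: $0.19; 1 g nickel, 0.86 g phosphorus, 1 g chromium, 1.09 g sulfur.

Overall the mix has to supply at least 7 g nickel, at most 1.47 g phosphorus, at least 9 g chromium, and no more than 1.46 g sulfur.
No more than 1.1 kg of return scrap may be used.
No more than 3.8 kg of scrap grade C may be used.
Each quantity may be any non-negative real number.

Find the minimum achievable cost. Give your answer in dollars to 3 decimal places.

$0.267

Let x1 = kg of pure iron, x2 = kg of scrap grade C, x3 = kg of return scrap, x4 = kg of cast iron scrap.
min 0.62x1 + 0.16x2 + 0.17x3 + 0.19x4 with:
  3x2 + 5x3 + 1x4 ≥ 7   (nickel)
  0.08x1 + 0.44x2 + 0.27x3 + 0.86x4 ≤ 1.47   (phosphorus)
  3x2 + 11x3 + 1x4 ≥ 9   (chromium)
  0.07x1 + 0.5x2 + 0.24x3 + 1.09x4 ≤ 1.46   (sulfur)
  x3 ≤ 1.1
  x2 ≤ 3.8
  x1, x2, x3, x4 ≥ 0.
The minimum-cost mix takes nothing from pure iron, cast iron scrap — only scrap grade C, return scrap. There the nickel and the return scrap cap constraints are tight.
So scrap grade C = 0.5 kg, return scrap = 1.1 kg.
Cost = 0.16·0.5 + 0.17·1.1 = 0.26700.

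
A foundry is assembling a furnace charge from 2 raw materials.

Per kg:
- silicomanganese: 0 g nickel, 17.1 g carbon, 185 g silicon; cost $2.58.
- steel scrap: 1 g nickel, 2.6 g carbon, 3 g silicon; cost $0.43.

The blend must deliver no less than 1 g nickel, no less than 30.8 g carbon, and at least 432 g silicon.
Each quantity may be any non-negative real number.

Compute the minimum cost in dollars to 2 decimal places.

$6.41

Treat it as an LP. Let x1 = kg of silicomanganese, x2 = kg of steel scrap.
min 2.58x1 + 0.43x2 subject to:
  1x2 ≥ 1   (nickel)
  17.1x1 + 2.6x2 ≥ 30.8   (carbon)
  185x1 + 3x2 ≥ 432   (silicon)
  x1, x2 ≥ 0.
Both inputs are positive at the optimum. Binding constraints: nickel and silicon.
Optimal quantities: silicomanganese = 2.319 kg, steel scrap = 1 kg.
Total cost: 2.58·2.319 + 0.43·1 = 6.4130.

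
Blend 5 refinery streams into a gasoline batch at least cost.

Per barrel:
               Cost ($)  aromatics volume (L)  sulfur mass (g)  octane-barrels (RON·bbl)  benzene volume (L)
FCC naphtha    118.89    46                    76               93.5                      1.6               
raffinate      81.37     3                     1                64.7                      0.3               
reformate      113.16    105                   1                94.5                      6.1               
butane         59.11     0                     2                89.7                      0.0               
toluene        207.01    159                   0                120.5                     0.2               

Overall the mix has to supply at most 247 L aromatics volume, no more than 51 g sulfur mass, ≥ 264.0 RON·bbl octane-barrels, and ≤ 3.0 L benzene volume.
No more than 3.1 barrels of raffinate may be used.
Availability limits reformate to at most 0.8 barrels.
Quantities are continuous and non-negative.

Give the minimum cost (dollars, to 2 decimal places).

$173.97

This is a linear program. Let x1 = barrels of FCC naphtha, x2 = barrels of raffinate, x3 = barrels of reformate, x4 = barrels of butane, x5 = barrels of toluene.
Minimize 118.89x1 + 81.37x2 + 113.16x3 + 59.11x4 + 207.01x5 with:
  46x1 + 3x2 + 105x3 + 159x5 ≤ 247   (aromatics volume)
  76x1 + 1x2 + 1x3 + 2x4 ≤ 51   (sulfur mass)
  93.5x1 + 64.7x2 + 94.5x3 + 89.7x4 + 120.5x5 ≥ 264   (octane-barrels)
  1.6x1 + 0.3x2 + 6.1x3 + 0.2x5 ≤ 3   (benzene volume)
  x2 ≤ 3.1
  x3 ≤ 0.8
  x1, x2, x3, x4, x5 ≥ 0.
The minimum-cost mix takes nothing from FCC naphtha, raffinate, reformate, toluene — only butane. There the octane-barrels constraint is tight.
Solving gives x4 = 2.9431.
Hence cost = 59.11·2.9431 = $173.9666.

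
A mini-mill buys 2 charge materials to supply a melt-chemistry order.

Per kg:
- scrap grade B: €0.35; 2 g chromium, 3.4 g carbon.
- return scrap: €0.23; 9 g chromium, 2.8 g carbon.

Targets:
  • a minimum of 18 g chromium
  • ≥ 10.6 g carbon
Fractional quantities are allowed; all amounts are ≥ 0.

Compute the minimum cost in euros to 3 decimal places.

Let x1 = kg of scrap grade B, x2 = kg of return scrap.
Minimise 0.35x1 + 0.23x2 s.t.:
  2x1 + 9x2 ≥ 18   (chromium)
  3.4x1 + 2.8x2 ≥ 10.6   (carbon)
  x1, x2 ≥ 0.
The cheapest feasible vertex uses only return scrap; scrap grade B is not used. The carbon requirement is met with equality.
So return scrap = 3.786 kg.
Total cost: 0.23·3.786 = 0.87078.

€0.871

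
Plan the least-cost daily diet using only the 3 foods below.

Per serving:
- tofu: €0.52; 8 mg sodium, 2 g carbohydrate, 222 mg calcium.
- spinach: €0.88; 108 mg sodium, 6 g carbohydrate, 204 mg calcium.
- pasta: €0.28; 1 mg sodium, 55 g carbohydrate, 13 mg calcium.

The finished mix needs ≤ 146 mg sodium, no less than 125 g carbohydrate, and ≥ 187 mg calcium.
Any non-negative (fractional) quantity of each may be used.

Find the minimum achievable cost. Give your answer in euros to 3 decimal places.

€0.999

This is a linear program. Let x1 = servings of tofu, x2 = servings of spinach, x3 = servings of pasta.
Minimize 0.52x1 + 0.88x2 + 0.28x3 subject to:
  8x1 + 108x2 + 1x3 ≤ 146   (sodium)
  2x1 + 6x2 + 55x3 ≥ 125   (carbohydrate)
  222x1 + 204x2 + 13x3 ≥ 187   (calcium)
  x1, x2, x3 ≥ 0.
The optimal basis is {tofu, pasta}; spinach drops out. There the carbohydrate and calcium constraints are tight.
So tofu = 0.7108 servings, pasta = 2.247 servings.
Hence cost = 0.52·0.7108 + 0.28·2.247 = €0.99878.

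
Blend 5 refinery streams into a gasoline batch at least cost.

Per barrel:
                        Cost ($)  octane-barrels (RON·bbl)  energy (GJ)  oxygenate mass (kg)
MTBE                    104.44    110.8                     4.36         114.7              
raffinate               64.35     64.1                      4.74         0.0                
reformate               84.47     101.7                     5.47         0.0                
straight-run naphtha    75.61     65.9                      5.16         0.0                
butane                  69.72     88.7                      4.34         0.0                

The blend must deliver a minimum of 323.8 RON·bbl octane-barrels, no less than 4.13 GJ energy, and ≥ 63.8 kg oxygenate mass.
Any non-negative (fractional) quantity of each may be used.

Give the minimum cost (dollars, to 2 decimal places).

Set it up as a linear program. Let x1 = barrels of MTBE, x2 = barrels of raffinate, x3 = barrels of reformate, x4 = barrels of straight-run naphtha, x5 = barrels of butane.
Minimise 104.44x1 + 64.35x2 + 84.47x3 + 75.61x4 + 69.72x5 with:
  110.8x1 + 64.1x2 + 101.7x3 + 65.9x4 + 88.7x5 ≥ 323.8   (octane-barrels)
  4.36x1 + 4.74x2 + 5.47x3 + 5.16x4 + 4.34x5 ≥ 4.13   (energy)
  114.7x1 ≥ 63.8   (oxygenate mass)
  x1, x2, x3, x4, x5 ≥ 0.
The minimum-cost mix takes nothing from raffinate, reformate, straight-run naphtha — only MTBE, butane. Binding constraints: octane-barrels and oxygenate mass.
So MTBE = 0.55623 barrels, butane = 2.9557 barrels.
Total cost: 104.44·0.55623 + 69.72·2.9557 = 264.1641.

$264.16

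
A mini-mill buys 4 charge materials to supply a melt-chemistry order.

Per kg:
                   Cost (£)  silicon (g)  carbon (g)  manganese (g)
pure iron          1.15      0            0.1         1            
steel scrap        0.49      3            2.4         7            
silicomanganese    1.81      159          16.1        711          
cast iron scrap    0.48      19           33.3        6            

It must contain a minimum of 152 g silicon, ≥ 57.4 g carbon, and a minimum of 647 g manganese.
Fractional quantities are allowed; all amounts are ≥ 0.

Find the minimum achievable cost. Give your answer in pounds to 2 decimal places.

£2.25

Let x1 = kg of pure iron, x2 = kg of steel scrap, x3 = kg of silicomanganese, x4 = kg of cast iron scrap.
Minimize 1.15x1 + 0.49x2 + 1.81x3 + 0.48x4 subject to:
  3x2 + 159x3 + 19x4 ≥ 152   (silicon)
  0.1x1 + 2.4x2 + 16.1x3 + 33.3x4 ≥ 57.4   (carbon)
  1x1 + 7x2 + 711x3 + 6x4 ≥ 647   (manganese)
  x1, x2, x3, x4 ≥ 0.
The cheapest feasible vertex uses only silicomanganese, cast iron scrap; pure iron, steel scrap are not used. There the carbon and manganese constraints are tight.
Optimal quantities: silicomanganese = 0.8991 kg, cast iron scrap = 1.289 kg.
Hence cost = 1.81·0.8991 + 0.48·1.289 = £2.2461.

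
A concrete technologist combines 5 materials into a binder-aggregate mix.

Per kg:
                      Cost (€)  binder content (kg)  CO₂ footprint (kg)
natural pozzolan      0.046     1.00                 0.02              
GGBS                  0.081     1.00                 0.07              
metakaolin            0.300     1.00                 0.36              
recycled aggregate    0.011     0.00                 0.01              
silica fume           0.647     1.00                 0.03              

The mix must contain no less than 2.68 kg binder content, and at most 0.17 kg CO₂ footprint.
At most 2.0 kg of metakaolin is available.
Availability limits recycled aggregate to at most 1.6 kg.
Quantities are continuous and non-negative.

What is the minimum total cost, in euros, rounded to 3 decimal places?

€0.123

Treat it as an LP. Let x1 = kg of natural pozzolan, x2 = kg of GGBS, x3 = kg of metakaolin, x4 = kg of recycled aggregate, x5 = kg of silica fume.
Minimize 0.046x1 + 0.081x2 + 0.3x3 + 0.011x4 + 0.647x5 subject to:
  1x1 + 1x2 + 1x3 + 1x5 ≥ 2.68   (binder content)
  0.02x1 + 0.07x2 + 0.36x3 + 0.01x4 + 0.03x5 ≤ 0.17   (CO₂ footprint)
  x3 ≤ 2
  x4 ≤ 1.6
  x1, x2, x3, x4, x5 ≥ 0.
At the optimum only natural pozzolan is positive (GGBS, metakaolin, recycled aggregate, silica fume = 0). There the binder content constraint is tight.
Optimal quantities: natural pozzolan = 2.68 kg.
Cost = 0.046·2.68 = 0.12328.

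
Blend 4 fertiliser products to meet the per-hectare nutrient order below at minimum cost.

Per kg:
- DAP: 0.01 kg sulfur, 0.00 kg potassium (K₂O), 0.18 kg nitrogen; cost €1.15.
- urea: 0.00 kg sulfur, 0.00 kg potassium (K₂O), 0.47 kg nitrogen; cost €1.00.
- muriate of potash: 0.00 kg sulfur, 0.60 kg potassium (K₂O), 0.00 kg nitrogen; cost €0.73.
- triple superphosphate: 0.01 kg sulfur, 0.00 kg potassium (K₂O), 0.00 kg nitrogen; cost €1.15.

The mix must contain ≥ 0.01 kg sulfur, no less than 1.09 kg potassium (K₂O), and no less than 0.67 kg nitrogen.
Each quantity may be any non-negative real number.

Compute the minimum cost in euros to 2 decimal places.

€3.52

Let x1 = kg of DAP, x2 = kg of urea, x3 = kg of muriate of potash, x4 = kg of triple superphosphate.
min 1.15x1 + 1x2 + 0.73x3 + 1.15x4 subject to:
  0.01x1 + 0.01x4 ≥ 0.01   (sulfur)
  0.6x3 ≥ 1.09   (potassium (K₂O))
  0.18x1 + 0.47x2 ≥ 0.67   (nitrogen)
  x1, x2, x3, x4 ≥ 0.
At the optimum only DAP, urea, muriate of potash are positive (triple superphosphate = 0). The sulfur, potassium (K₂O), nitrogen requirements are met with equality.
Solving gives x1 = 1, x2 = 1.043, x3 = 1.817.
Cost = 1.15·1 + 1·1.043 + 0.73·1.817 = 3.5194.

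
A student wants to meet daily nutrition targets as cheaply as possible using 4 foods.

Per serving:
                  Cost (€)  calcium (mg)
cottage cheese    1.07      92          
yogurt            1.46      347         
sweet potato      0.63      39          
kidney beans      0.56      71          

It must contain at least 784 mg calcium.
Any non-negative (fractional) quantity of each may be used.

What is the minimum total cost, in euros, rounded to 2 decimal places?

Set it up as a linear program. Let x1 = servings of cottage cheese, x2 = servings of yogurt, x3 = servings of sweet potato, x4 = servings of kidney beans.
min 1.07x1 + 1.46x2 + 0.63x3 + 0.56x4 with:
  92x1 + 347x2 + 39x3 + 71x4 ≥ 784   (calcium)
  x1, x2, x3, x4 ≥ 0.
The minimum-cost mix takes nothing from cottage cheese, sweet potato, kidney beans — only yogurt. Binding constraint: calcium.
So yogurt = 2.259 servings.
Total cost: 1.46·2.259 = 3.2981.

€3.30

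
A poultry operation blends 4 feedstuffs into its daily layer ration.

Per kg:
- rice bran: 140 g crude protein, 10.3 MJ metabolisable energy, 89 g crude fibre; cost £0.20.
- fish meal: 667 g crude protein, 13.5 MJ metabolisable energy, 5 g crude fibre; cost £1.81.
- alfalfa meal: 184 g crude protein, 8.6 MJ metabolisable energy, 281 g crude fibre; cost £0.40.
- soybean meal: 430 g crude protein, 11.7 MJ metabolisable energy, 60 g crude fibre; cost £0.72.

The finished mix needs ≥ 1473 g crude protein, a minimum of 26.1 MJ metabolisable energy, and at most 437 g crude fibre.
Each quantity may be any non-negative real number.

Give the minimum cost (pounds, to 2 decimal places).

Let x1 = kg of rice bran, x2 = kg of fish meal, x3 = kg of alfalfa meal, x4 = kg of soybean meal.
min 0.2x1 + 1.81x2 + 0.4x3 + 0.72x4 s.t.:
  140x1 + 667x2 + 184x3 + 430x4 ≥ 1473   (crude protein)
  10.3x1 + 13.5x2 + 8.6x3 + 11.7x4 ≥ 26.1   (metabolisable energy)
  89x1 + 5x2 + 281x3 + 60x4 ≤ 437   (crude fibre)
  x1, x2, x3, x4 ≥ 0.
The cheapest feasible vertex uses only rice bran, soybean meal; fish meal, alfalfa meal are not used. The crude protein and crude fibre requirements are met with equality.
That vertex is x1 = 3.332, x4 = 2.341.
Total cost: 0.2·3.332 + 0.72·2.341 = 2.3519.

£2.35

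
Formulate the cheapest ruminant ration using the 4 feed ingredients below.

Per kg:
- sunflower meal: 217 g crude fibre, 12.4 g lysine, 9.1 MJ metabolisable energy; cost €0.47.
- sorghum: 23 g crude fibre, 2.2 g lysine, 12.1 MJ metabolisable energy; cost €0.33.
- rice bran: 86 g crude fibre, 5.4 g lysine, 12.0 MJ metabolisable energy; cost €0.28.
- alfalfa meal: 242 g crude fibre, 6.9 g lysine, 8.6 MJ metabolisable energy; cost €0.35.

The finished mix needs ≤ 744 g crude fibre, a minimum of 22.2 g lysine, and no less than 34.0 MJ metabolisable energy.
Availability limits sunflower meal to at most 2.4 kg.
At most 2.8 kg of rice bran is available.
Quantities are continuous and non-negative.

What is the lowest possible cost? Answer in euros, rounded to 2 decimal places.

Set it up as a linear program. Let x1 = kg of sunflower meal, x2 = kg of sorghum, x3 = kg of rice bran, x4 = kg of alfalfa meal.
Minimize 0.47x1 + 0.33x2 + 0.28x3 + 0.35x4 s.t.:
  217x1 + 23x2 + 86x3 + 242x4 ≤ 744   (crude fibre)
  12.4x1 + 2.2x2 + 5.4x3 + 6.9x4 ≥ 22.2   (lysine)
  9.1x1 + 12.1x2 + 12x3 + 8.6x4 ≥ 34   (metabolisable energy)
  x1 ≤ 2.4
  x3 ≤ 2.8
  x1, x2, x3, x4 ≥ 0.
The cheapest feasible vertex uses only sunflower meal, rice bran; sorghum, alfalfa meal are not used. The lysine and metabolisable energy requirements are met with equality.
Solving gives x1 = 0.8308, x3 = 2.203.
Cost = 0.47·0.8308 + 0.28·2.203 = 1.0073.

€1.01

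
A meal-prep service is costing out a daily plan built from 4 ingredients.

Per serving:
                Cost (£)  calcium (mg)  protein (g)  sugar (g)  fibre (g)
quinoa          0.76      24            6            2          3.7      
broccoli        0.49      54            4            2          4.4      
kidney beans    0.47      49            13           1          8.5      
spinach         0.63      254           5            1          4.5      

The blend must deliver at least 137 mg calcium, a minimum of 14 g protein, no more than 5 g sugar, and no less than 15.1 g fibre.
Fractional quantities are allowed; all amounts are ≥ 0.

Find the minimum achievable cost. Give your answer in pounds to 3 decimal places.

£0.918

This is a linear program. Let x1 = servings of quinoa, x2 = servings of broccoli, x3 = servings of kidney beans, x4 = servings of spinach.
Minimise 0.76x1 + 0.49x2 + 0.47x3 + 0.63x4 s.t.:
  24x1 + 54x2 + 49x3 + 254x4 ≥ 137   (calcium)
  6x1 + 4x2 + 13x3 + 5x4 ≥ 14   (protein)
  2x1 + 2x2 + 1x3 + 1x4 ≤ 5   (sugar)
  3.7x1 + 4.4x2 + 8.5x3 + 4.5x4 ≥ 15.1   (fibre)
  x1, x2, x3, x4 ≥ 0.
The minimum-cost mix takes nothing from quinoa, broccoli — only kidney beans, spinach. There the calcium and fibre constraints are tight.
That vertex is x3 = 1.6605, x4 = 0.21904.
Objective = 0.47·1.6605 + 0.63·0.21904 = 0.91843.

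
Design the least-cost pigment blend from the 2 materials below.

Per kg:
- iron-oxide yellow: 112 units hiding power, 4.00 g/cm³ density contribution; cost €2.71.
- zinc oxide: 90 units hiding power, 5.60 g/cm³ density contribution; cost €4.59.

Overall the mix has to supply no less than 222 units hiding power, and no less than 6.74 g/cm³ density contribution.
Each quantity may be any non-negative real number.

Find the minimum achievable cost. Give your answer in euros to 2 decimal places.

Let x1 = kg of iron-oxide yellow, x2 = kg of zinc oxide.
Minimise 2.71x1 + 4.59x2 subject to:
  112x1 + 90x2 ≥ 222   (hiding power)
  4x1 + 5.6x2 ≥ 6.74   (density contribution)
  x1, x2 ≥ 0.
The minimum-cost mix takes nothing from zinc oxide — only iron-oxide yellow. The hiding power requirement is met with equality.
That vertex is x1 = 1.982.
Hence cost = 2.71·1.982 = €5.3712.

€5.37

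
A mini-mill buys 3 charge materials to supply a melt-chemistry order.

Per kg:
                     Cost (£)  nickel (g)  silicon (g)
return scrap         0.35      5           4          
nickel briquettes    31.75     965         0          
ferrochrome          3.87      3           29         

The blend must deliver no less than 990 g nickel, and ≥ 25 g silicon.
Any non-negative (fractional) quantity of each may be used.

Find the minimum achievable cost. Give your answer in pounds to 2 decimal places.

£33.73

Treat it as an LP. Let x1 = kg of return scrap, x2 = kg of nickel briquettes, x3 = kg of ferrochrome.
Minimize 0.35x1 + 31.75x2 + 3.87x3 subject to:
  5x1 + 965x2 + 3x3 ≥ 990   (nickel)
  4x1 + 29x3 ≥ 25   (silicon)
  x1, x2, x3 ≥ 0.
At the optimum only return scrap, nickel briquettes are positive (ferrochrome = 0). Binding constraints: nickel and silicon.
That vertex is x1 = 6.25, x2 = 0.9935.
Objective = 0.35·6.25 + 31.75·0.9935 = 33.7311.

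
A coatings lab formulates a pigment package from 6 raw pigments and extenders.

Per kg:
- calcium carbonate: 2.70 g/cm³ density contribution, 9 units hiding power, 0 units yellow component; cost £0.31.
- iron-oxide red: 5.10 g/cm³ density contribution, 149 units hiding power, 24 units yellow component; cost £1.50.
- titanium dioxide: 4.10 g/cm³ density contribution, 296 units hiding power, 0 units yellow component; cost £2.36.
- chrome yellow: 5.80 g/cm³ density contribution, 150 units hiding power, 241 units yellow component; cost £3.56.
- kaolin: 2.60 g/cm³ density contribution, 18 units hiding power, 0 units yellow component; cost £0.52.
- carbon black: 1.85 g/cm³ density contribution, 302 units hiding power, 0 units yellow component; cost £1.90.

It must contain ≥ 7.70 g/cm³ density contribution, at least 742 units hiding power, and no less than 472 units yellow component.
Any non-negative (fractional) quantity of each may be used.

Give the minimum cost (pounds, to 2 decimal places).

£9.79

Set it up as a linear program. Let x1 = kg of calcium carbonate, x2 = kg of iron-oxide red, x3 = kg of titanium dioxide, x4 = kg of chrome yellow, x5 = kg of kaolin, x6 = kg of carbon black.
min 0.31x1 + 1.5x2 + 2.36x3 + 3.56x4 + 0.52x5 + 1.9x6 s.t.:
  2.7x1 + 5.1x2 + 4.1x3 + 5.8x4 + 2.6x5 + 1.85x6 ≥ 7.7   (density contribution)
  9x1 + 149x2 + 296x3 + 150x4 + 18x5 + 302x6 ≥ 742   (hiding power)
  24x2 + 241x4 ≥ 472   (yellow component)
  x1, x2, x3, x4, x5, x6 ≥ 0.
At the optimum only chrome yellow, carbon black are positive (calcium carbonate, iron-oxide red, titanium dioxide, kaolin = 0). Binding constraints: hiding power and yellow component.
Solving gives x4 = 1.959, x6 = 1.484.
Cost = 3.56·1.959 + 1.9·1.484 = 9.7936.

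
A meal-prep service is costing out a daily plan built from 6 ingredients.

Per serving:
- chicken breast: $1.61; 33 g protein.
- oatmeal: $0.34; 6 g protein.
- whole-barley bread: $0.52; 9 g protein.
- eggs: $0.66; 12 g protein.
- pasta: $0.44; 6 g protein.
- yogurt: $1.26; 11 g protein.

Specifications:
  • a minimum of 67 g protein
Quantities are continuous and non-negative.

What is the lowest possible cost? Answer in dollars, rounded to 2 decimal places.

$3.27

Treat it as an LP. Let x1 = servings of chicken breast, x2 = servings of oatmeal, x3 = servings of whole-barley bread, x4 = servings of eggs, x5 = servings of pasta, x6 = servings of yogurt.
Minimize 1.61x1 + 0.34x2 + 0.52x3 + 0.66x4 + 0.44x5 + 1.26x6 s.t.:
  33x1 + 6x2 + 9x3 + 12x4 + 6x5 + 11x6 ≥ 67   (protein)
  x1, x2, x3, x4, x5, x6 ≥ 0.
At the optimum only chicken breast is positive (oatmeal, whole-barley bread, eggs, pasta, yogurt = 0). The protein requirement is met with equality.
That vertex is x1 = 2.03.
Total cost: 1.61·2.03 = 3.2683.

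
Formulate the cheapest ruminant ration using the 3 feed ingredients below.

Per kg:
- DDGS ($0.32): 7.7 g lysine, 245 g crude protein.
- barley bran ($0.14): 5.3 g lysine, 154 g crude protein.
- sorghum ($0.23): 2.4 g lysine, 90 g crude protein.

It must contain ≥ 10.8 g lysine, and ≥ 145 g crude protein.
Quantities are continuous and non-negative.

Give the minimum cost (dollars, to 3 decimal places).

Let x1 = kg of DDGS, x2 = kg of barley bran, x3 = kg of sorghum.
min 0.32x1 + 0.14x2 + 0.23x3 subject to:
  7.7x1 + 5.3x2 + 2.4x3 ≥ 10.8   (lysine)
  245x1 + 154x2 + 90x3 ≥ 145   (crude protein)
  x1, x2, x3 ≥ 0.
At the optimum only barley bran is positive (DDGS, sorghum = 0). The lysine requirement is met with equality.
That vertex is x2 = 2.038.
Hence cost = 0.14·2.038 = $0.28532.

$0.285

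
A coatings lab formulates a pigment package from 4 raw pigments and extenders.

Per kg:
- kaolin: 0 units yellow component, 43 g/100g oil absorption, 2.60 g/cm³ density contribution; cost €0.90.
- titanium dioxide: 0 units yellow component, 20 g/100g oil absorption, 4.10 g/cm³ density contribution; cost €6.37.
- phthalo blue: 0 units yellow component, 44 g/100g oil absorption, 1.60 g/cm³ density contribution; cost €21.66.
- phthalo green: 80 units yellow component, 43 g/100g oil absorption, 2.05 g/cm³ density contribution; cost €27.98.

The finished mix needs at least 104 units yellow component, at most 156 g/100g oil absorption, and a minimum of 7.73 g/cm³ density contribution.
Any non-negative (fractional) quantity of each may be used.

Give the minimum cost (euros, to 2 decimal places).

This is a linear program. Let x1 = kg of kaolin, x2 = kg of titanium dioxide, x3 = kg of phthalo blue, x4 = kg of phthalo green.
Minimise 0.9x1 + 6.37x2 + 21.66x3 + 27.98x4 subject to:
  80x4 ≥ 104   (yellow component)
  43x1 + 20x2 + 44x3 + 43x4 ≤ 156   (oil absorption)
  2.6x1 + 4.1x2 + 1.6x3 + 2.05x4 ≥ 7.73   (density contribution)
  x1, x2, x3, x4 ≥ 0.
At the optimum only kaolin, phthalo green are positive (titanium dioxide, phthalo blue = 0). Binding constraints: yellow component and density contribution.
Optimal quantities: kaolin = 1.948 kg, phthalo green = 1.3 kg.
Objective = 0.9·1.948 + 27.98·1.3 = 38.1272.

€38.13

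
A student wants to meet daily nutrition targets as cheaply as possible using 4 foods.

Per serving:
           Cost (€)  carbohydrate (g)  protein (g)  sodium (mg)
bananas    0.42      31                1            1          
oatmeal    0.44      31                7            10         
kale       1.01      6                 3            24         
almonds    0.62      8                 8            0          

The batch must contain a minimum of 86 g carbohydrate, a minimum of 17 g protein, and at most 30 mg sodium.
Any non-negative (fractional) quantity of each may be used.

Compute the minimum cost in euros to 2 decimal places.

€1.21

Treat it as an LP. Let x1 = servings of bananas, x2 = servings of oatmeal, x3 = servings of kale, x4 = servings of almonds.
min 0.42x1 + 0.44x2 + 1.01x3 + 0.62x4 with:
  31x1 + 31x2 + 6x3 + 8x4 ≥ 86   (carbohydrate)
  1x1 + 7x2 + 3x3 + 8x4 ≥ 17   (protein)
  1x1 + 10x2 + 24x3 ≤ 30   (sodium)
  x1, x2, x3, x4 ≥ 0.
The cheapest feasible vertex uses only bananas, oatmeal; kale, almonds are not used. There the carbohydrate and protein constraints are tight.
So bananas = 0.4032 servings, oatmeal = 2.371 servings.
Cost = 0.42·0.4032 + 0.44·2.371 = 1.2126.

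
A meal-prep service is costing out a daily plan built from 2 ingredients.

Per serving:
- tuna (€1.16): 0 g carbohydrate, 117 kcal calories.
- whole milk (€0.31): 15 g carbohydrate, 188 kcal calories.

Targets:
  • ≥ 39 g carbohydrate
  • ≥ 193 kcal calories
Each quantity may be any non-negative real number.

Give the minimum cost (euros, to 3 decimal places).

€0.806

Let x1 = servings of tuna, x2 = servings of whole milk.
Minimize 1.16x1 + 0.31x2 with:
  15x2 ≥ 39   (carbohydrate)
  117x1 + 188x2 ≥ 193   (calories)
  x1, x2 ≥ 0.
At the optimum only whole milk is positive (tuna = 0). There the carbohydrate constraint is tight.
Solving gives x2 = 2.6.
Hence cost = 0.31·2.6 = €0.80600.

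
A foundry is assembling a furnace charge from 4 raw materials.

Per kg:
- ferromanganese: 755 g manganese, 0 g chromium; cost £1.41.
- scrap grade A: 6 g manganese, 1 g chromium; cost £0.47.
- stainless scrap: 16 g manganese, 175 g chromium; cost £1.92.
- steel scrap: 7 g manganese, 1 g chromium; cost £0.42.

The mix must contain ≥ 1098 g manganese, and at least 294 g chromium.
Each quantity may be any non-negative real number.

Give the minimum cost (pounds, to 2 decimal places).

£5.23

This is a linear program. Let x1 = kg of ferromanganese, x2 = kg of scrap grade A, x3 = kg of stainless scrap, x4 = kg of steel scrap.
Minimise 1.41x1 + 0.47x2 + 1.92x3 + 0.42x4 with:
  755x1 + 6x2 + 16x3 + 7x4 ≥ 1098   (manganese)
  1x2 + 175x3 + 1x4 ≥ 294   (chromium)
  x1, x2, x3, x4 ≥ 0.
The minimum-cost mix takes nothing from scrap grade A, steel scrap — only ferromanganese, stainless scrap. There the manganese and chromium constraints are tight.
So ferromanganese = 1.419 kg, stainless scrap = 1.68 kg.
Total cost: 1.41·1.419 + 1.92·1.68 = 5.2264.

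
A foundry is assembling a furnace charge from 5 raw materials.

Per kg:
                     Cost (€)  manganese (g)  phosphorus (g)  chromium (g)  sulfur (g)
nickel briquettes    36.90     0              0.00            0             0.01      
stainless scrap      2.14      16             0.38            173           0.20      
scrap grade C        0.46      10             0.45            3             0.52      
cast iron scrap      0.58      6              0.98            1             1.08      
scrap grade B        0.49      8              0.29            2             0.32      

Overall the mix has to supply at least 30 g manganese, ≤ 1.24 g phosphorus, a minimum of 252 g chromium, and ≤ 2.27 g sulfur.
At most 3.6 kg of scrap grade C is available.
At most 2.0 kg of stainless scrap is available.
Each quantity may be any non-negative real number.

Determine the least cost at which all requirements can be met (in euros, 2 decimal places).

This is a linear program. Let x1 = kg of nickel briquettes, x2 = kg of stainless scrap, x3 = kg of scrap grade C, x4 = kg of cast iron scrap, x5 = kg of scrap grade B.
Minimize 36.9x1 + 2.14x2 + 0.46x3 + 0.58x4 + 0.49x5 subject to:
  16x2 + 10x3 + 6x4 + 8x5 ≥ 30   (manganese)
  0.38x2 + 0.45x3 + 0.98x4 + 0.29x5 ≤ 1.24   (phosphorus)
  173x2 + 3x3 + 1x4 + 2x5 ≥ 252   (chromium)
  0.01x1 + 0.2x2 + 0.52x3 + 1.08x4 + 0.32x5 ≤ 2.27   (sulfur)
  x3 ≤ 3.6
  x2 ≤ 2
  x1, x2, x3, x4, x5 ≥ 0.
The minimum-cost mix takes nothing from nickel briquettes, cast iron scrap, scrap grade B — only stainless scrap, scrap grade C. The manganese and chromium requirements are met with equality.
That vertex is x2 = 1.445, x3 = 0.6885.
Cost = 2.14·1.445 + 0.46·0.6885 = 3.4090.

€3.41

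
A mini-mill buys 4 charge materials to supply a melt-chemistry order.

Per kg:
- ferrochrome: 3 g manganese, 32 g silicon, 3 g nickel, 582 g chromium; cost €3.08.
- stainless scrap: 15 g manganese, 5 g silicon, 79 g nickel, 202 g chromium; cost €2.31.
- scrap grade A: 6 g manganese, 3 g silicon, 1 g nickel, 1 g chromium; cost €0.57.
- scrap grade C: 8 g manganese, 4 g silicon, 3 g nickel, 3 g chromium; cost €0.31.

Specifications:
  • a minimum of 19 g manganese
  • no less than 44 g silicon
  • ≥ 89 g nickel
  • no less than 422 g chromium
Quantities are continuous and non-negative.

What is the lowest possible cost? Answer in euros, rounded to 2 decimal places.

Let x1 = kg of ferrochrome, x2 = kg of stainless scrap, x3 = kg of scrap grade A, x4 = kg of scrap grade C.
Minimise 3.08x1 + 2.31x2 + 0.57x3 + 0.31x4 with:
  3x1 + 15x2 + 6x3 + 8x4 ≥ 19   (manganese)
  32x1 + 5x2 + 3x3 + 4x4 ≥ 44   (silicon)
  3x1 + 79x2 + 1x3 + 3x4 ≥ 89   (nickel)
  582x1 + 202x2 + 1x3 + 3x4 ≥ 422   (chromium)
  x1, x2, x3, x4 ≥ 0.
The optimal basis is {ferrochrome, stainless scrap, scrap grade C}; scrap grade A drops out. There the silicon, nickel, chromium constraints are tight.
That vertex is x1 = 0.3937, x2 = 0.8541, x4 = 6.783.
Objective = 3.08·0.3937 + 2.31·0.8541 + 0.31·6.783 = 5.2883.

€5.29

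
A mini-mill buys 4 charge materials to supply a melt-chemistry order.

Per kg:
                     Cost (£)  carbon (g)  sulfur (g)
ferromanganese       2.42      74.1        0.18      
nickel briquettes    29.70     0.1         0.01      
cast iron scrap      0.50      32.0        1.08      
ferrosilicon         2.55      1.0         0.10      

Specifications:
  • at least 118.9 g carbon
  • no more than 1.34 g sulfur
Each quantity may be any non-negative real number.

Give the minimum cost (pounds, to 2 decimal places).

This is a linear program. Let x1 = kg of ferromanganese, x2 = kg of nickel briquettes, x3 = kg of cast iron scrap, x4 = kg of ferrosilicon.
min 2.42x1 + 29.7x2 + 0.5x3 + 2.55x4 with:
  74.1x1 + 0.1x2 + 32x3 + 1x4 ≥ 118.9   (carbon)
  0.18x1 + 0.01x2 + 1.08x3 + 0.1x4 ≤ 1.34   (sulfur)
  x1, x2, x3, x4 ≥ 0.
The optimal basis is {ferromanganese, cast iron scrap}; nickel briquettes, ferrosilicon drop out. There the carbon and sulfur constraints are tight.
So ferromanganese = 1.152 kg, cast iron scrap = 1.049 kg.
Objective = 2.42·1.152 + 0.5·1.049 = 3.3123.

£3.31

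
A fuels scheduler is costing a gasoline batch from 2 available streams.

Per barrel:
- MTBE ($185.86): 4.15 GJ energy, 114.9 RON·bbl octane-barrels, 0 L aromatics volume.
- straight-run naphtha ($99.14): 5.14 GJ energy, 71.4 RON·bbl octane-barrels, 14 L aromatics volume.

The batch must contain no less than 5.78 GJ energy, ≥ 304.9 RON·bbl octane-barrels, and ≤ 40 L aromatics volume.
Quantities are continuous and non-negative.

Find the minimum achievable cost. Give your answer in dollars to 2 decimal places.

Let x1 = barrels of MTBE, x2 = barrels of straight-run naphtha.
Minimise 185.86x1 + 99.14x2 with:
  4.15x1 + 5.14x2 ≥ 5.78   (energy)
  114.9x1 + 71.4x2 ≥ 304.9   (octane-barrels)
  14x2 ≤ 40   (aromatics volume)
  x1, x2 ≥ 0.
Both inputs are positive at the optimum. There the octane-barrels and aromatics volume constraints are tight.
Solving gives x1 = 0.8782, x2 = 2.857.
Objective = 185.86·0.8782 + 99.14·2.857 = 446.4652.

$446.47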